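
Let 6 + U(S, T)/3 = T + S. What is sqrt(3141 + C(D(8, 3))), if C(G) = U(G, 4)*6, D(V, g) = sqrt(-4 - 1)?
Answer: 3*sqrt(345 + 2*I*sqrt(5)) ≈ 55.724 + 0.36115*I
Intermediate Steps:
U(S, T) = -18 + 3*S + 3*T (U(S, T) = -18 + 3*(T + S) = -18 + 3*(S + T) = -18 + (3*S + 3*T) = -18 + 3*S + 3*T)
D(V, g) = I*sqrt(5) (D(V, g) = sqrt(-5) = I*sqrt(5))
C(G) = -36 + 18*G (C(G) = (-18 + 3*G + 3*4)*6 = (-18 + 3*G + 12)*6 = (-6 + 3*G)*6 = -36 + 18*G)
sqrt(3141 + C(D(8, 3))) = sqrt(3141 + (-36 + 18*(I*sqrt(5)))) = sqrt(3141 + (-36 + 18*I*sqrt(5))) = sqrt(3105 + 18*I*sqrt(5))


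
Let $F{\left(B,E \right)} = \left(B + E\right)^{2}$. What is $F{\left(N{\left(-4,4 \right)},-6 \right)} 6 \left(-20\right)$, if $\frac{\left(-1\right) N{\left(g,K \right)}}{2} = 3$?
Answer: $-17280$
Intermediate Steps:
$N{\left(g,K \right)} = -6$ ($N{\left(g,K \right)} = \left(-2\right) 3 = -6$)
$F{\left(N{\left(-4,4 \right)},-6 \right)} 6 \left(-20\right) = \left(-6 - 6\right)^{2} \cdot 6 \left(-20\right) = \left(-12\right)^{2} \cdot 6 \left(-20\right) = 144 \cdot 6 \left(-20\right) = 864 \left(-20\right) = -17280$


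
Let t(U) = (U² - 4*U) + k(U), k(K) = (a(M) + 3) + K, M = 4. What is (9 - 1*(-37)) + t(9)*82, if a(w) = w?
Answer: 5048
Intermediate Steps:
k(K) = 7 + K (k(K) = (4 + 3) + K = 7 + K)
t(U) = 7 + U² - 3*U (t(U) = (U² - 4*U) + (7 + U) = 7 + U² - 3*U)
(9 - 1*(-37)) + t(9)*82 = (9 - 1*(-37)) + (7 + 9² - 3*9)*82 = (9 + 37) + (7 + 81 - 27)*82 = 46 + 61*82 = 46 + 5002 = 5048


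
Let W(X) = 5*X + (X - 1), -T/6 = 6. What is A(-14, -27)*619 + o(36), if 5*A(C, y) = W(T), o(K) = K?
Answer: -134143/5 ≈ -26829.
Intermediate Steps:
T = -36 (T = -6*6 = -36)
W(X) = -1 + 6*X (W(X) = 5*X + (-1 + X) = -1 + 6*X)
A(C, y) = -217/5 (A(C, y) = (-1 + 6*(-36))/5 = (-1 - 216)/5 = (1/5)*(-217) = -217/5)
A(-14, -27)*619 + o(36) = -217/5*619 + 36 = -134323/5 + 36 = -134143/5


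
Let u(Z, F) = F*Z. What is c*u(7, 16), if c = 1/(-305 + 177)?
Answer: -7/8 ≈ -0.87500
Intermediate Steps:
c = -1/128 (c = 1/(-128) = -1/128 ≈ -0.0078125)
c*u(7, 16) = -7/8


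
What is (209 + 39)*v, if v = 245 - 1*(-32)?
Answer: 68696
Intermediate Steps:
v = 277 (v = 245 + 32 = 277)
(209 + 39)*v = (209 + 39)*277 = 248*277 = 68696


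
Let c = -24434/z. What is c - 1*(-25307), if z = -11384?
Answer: 144059661/5692 ≈ 25309.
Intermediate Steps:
c = 12217/5692 (c = -24434/(-11384) = -24434*(-1/11384) = 12217/5692 ≈ 2.1463)
c - 1*(-25307) = 12217/5692 - 1*(-25307) = 12217/5692 + 25307 = 144059661/5692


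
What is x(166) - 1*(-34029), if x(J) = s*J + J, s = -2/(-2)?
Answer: 34361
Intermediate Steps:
s = 1 (s = -2*(-½) = 1)
x(J) = 2*J (x(J) = 1*J + J = J + J = 2*J)
x(166) - 1*(-34029) = 2*166 - 1*(-34029) = 332 + 34029 = 34361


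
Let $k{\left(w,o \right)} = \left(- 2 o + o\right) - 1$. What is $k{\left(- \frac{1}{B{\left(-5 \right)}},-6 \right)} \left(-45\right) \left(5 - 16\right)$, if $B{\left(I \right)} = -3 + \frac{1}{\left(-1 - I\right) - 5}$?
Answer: $2475$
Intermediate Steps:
$B{\left(I \right)} = -3 + \frac{1}{-6 - I}$
$k{\left(w,o \right)} = -1 - o$ ($k{\left(w,o \right)} = - o - 1 = -1 - o$)
$k{\left(- \frac{1}{B{\left(-5 \right)}},-6 \right)} \left(-45\right) \left(5 - 16\right) = \left(-1 - -6\right) \left(-45\right) \left(5 - 16\right) = \left(-1 + 6\right) \left(-45\right) \left(5 - 16\right) = 5 \left(-45\right) \left(-11\right) = \left(-225\right) \left(-11\right) = 2475$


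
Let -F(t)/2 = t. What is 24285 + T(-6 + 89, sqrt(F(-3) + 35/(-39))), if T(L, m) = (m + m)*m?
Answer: 947513/39 ≈ 24295.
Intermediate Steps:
F(t) = -2*t
T(L, m) = 2*m**2 (T(L, m) = (2*m)*m = 2*m**2)
24285 + T(-6 + 89, sqrt(F(-3) + 35/(-39))) = 24285 + 2*(sqrt(-2*(-3) + 35/(-39)))**2 = 24285 + 2*(sqrt(6 + 35*(-1/39)))**2 = 24285 + 2*(sqrt(6 - 35/39))**2 = 24285 + 2*(sqrt(199/39))**2 = 24285 + 2*(sqrt(7761)/39)**2 = 24285 + 2*(199/39) = 24285 + 398/39 = 947513/39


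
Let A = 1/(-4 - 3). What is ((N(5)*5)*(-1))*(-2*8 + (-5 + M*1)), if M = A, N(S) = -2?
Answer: -1480/7 ≈ -211.43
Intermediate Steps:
A = -⅐ (A = 1/(-7) = -⅐ ≈ -0.14286)
M = -⅐ ≈ -0.14286
((N(5)*5)*(-1))*(-2*8 + (-5 + M*1)) = (-2*5*(-1))*(-2*8 + (-5 - ⅐*1)) = (-10*(-1))*(-16 + (-5 - ⅐)) = 10*(-16 - 36/7) = 10*(-148/7) = -1480/7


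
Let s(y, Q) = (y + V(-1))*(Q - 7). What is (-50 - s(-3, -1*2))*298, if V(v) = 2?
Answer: -17582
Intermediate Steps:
s(y, Q) = (-7 + Q)*(2 + y) (s(y, Q) = (y + 2)*(Q - 7) = (2 + y)*(-7 + Q) = (-7 + Q)*(2 + y))
(-50 - s(-3, -1*2))*298 = (-50 - (-14 - 7*(-3) + 2*(-1*2) - 1*2*(-3)))*298 = (-50 - (-14 + 21 + 2*(-2) - 2*(-3)))*298 = (-50 - (-14 + 21 - 4 + 6))*298 = (-50 - 1*9)*298 = (-50 - 9)*298 = -59*298 = -17582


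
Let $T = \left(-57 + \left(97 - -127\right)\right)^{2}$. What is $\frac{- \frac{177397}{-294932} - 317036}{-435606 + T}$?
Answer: $\frac{8500353105}{10931708204} \approx 0.77759$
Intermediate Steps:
$T = 27889$ ($T = \left(-57 + \left(97 + 127\right)\right)^{2} = \left(-57 + 224\right)^{2} = 167^{2} = 27889$)
$\frac{- \frac{177397}{-294932} - 317036}{-435606 + T} = \frac{- \frac{177397}{-294932} - 317036}{-435606 + 27889} = \frac{\left(-177397\right) \left(- \frac{1}{294932}\right) - 317036}{-407717} = \left(\frac{16127}{26812} - 317036\right) \left(- \frac{1}{407717}\right) = \left(- \frac{8500353105}{26812}\right) \left(- \frac{1}{407717}\right) = \frac{8500353105}{10931708204}$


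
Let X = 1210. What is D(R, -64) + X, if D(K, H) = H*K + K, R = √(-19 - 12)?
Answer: 1210 - 63*I*√31 ≈ 1210.0 - 350.77*I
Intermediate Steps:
R = I*√31 (R = √(-31) = I*√31 ≈ 5.5678*I)
D(K, H) = K + H*K
D(R, -64) + X = (I*√31)*(1 - 64) + 1210 = (I*√31)*(-63) + 1210 = -63*I*√31 + 1210 = 1210 - 63*I*√31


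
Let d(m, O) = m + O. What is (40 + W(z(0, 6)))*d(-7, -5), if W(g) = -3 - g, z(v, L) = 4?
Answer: -396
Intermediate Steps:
d(m, O) = O + m
(40 + W(z(0, 6)))*d(-7, -5) = (40 + (-3 - 1*4))*(-5 - 7) = (40 + (-3 - 4))*(-12) = (40 - 7)*(-12) = 33*(-12) = -396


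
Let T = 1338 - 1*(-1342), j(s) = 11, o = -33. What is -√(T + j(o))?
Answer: -3*√299 ≈ -51.875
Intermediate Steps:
T = 2680 (T = 1338 + 1342 = 2680)
-√(T + j(o)) = -√(2680 + 11) = -√2691 = -3*√299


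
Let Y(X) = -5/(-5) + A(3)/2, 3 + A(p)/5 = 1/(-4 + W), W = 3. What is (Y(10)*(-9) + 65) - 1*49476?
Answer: -49330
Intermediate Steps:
A(p) = -20 (A(p) = -15 + 5/(-4 + 3) = -15 + 5/(-1) = -15 + 5*(-1) = -15 - 5 = -20)
Y(X) = -9 (Y(X) = -5/(-5) - 20/2 = -5*(-1/5) - 20*1/2 = 1 - 10 = -9)
(Y(10)*(-9) + 65) - 1*49476 = (-9*(-9) + 65) - 1*49476 = (81 + 65) - 49476 = 146 - 49476 = -49330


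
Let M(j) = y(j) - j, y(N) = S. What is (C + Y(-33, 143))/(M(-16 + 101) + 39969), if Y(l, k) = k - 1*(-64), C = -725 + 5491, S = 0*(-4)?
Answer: 4973/39884 ≈ 0.12469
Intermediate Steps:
S = 0
C = 4766
y(N) = 0
Y(l, k) = 64 + k (Y(l, k) = k + 64 = 64 + k)
M(j) = -j (M(j) = 0 - j = -j)
(C + Y(-33, 143))/(M(-16 + 101) + 39969) = (4766 + (64 + 143))/(-(-16 + 101) + 39969) = (4766 + 207)/(-1*85 + 39969) = 4973/(-85 + 39969) = 4973/39884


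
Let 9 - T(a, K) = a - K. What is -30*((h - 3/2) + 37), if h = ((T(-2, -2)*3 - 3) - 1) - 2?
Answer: -1695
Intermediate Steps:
T(a, K) = 9 + K - a (T(a, K) = 9 - (a - K) = 9 + (K - a) = 9 + K - a)
h = 21 (h = (((9 - 2 - 1*(-2))*3 - 3) - 1) - 2 = (((9 - 2 + 2)*3 - 3) - 1) - 2 = ((9*3 - 3) - 1) - 2 = ((27 - 3) - 1) - 2 = (24 - 1) - 2 = 23 - 2 = 21)
-30*((h - 3/2) + 37) = -30*((21 - 3/2) + 37) = -30*(39/2 + 37) = -30*113/2 = -1695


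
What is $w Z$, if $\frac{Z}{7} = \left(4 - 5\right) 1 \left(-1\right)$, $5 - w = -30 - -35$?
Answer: $0$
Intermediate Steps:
$w = 0$ ($w = 5 - \left(-30 - -35\right) = 5 - \left(-30 + 35\right) = 5 - 5 = 0$)
$Z = 7$ ($Z = 7 \left(4 - 5\right) 1 \left(-1\right) = 7 \left(\left(-1\right) \left(-1\right)\right) = 7 \cdot 1 = 7$)
$w Z = 0 \cdot 7 = 0$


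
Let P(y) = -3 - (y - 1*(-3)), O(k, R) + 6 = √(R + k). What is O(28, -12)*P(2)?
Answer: 16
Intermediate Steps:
O(k, R) = -6 + √(R + k)
P(y) = -6 - y (P(y) = -3 - (y + 3) = -3 - (3 + y) = -3 + (-3 - y) = -6 - y)
O(28, -12)*P(2) = (-6 + √(-12 + 28))*(-6 - 1*2) = (-6 + √16)*(-6 - 2) = (-6 + 4)*(-8) = -2*(-8) = 16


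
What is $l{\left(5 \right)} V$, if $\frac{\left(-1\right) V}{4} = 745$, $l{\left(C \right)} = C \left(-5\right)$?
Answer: $74500$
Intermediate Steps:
$l{\left(C \right)} = - 5 C$
$V = -2980$ ($V = \left(-4\right) 745 = -2980$)
$l{\left(5 \right)} V = \left(-5\right) 5 \left(-2980\right) = \left(-25\right) \left(-2980\right) = 74500$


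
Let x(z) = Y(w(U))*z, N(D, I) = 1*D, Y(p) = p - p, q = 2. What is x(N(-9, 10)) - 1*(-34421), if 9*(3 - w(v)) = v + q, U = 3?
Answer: 34421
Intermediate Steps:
w(v) = 25/9 - v/9 (w(v) = 3 - (v + 2)/9 = 3 - (2 + v)/9 = 3 + (-2/9 - v/9) = 25/9 - v/9)
Y(p) = 0
N(D, I) = D
x(z) = 0 (x(z) = 0*z = 0)
x(N(-9, 10)) - 1*(-34421) = 0 - 1*(-34421) = 0 + 34421 = 34421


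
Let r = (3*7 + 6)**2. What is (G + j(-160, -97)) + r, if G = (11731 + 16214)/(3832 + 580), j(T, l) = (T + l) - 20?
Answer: 2022169/4412 ≈ 458.33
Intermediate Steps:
j(T, l) = -20 + T + l
r = 729 (r = (21 + 6)**2 = 27**2 = 729)
G = 27945/4412 ≈ 6.3339
(G + j(-160, -97)) + r = (27945/4412 + (-20 - 160 - 97)) + 729 = (27945/4412 - 277) + 729 = -1194179/4412 + 729 = 2022169/4412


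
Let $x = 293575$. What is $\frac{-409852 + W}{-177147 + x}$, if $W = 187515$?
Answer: $- \frac{222337}{116428} \approx -1.9097$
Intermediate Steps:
$\frac{-409852 + W}{-177147 + x} = \frac{-409852 + 187515}{-177147 + 293575} = - \frac{222337}{116428}$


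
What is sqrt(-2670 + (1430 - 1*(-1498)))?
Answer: sqrt(258) ≈ 16.062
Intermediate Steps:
sqrt(-2670 + (1430 - 1*(-1498))) = sqrt(-2670 + (1430 + 1498)) = sqrt(-2670 + 2928) = sqrt(258)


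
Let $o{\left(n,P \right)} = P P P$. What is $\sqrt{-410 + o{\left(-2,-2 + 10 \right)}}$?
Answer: $\sqrt{102} \approx 10.1$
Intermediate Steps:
$o{\left(n,P \right)} = P^{3}$ ($o{\left(n,P \right)} = P^{2} P = P^{3}$)
$\sqrt{-410 + o{\left(-2,-2 + 10 \right)}} = \sqrt{-410 + \left(-2 + 10\right)^{3}} = \sqrt{-410 + 8^{3}} = \sqrt{-410 + 512} = \sqrt{102}$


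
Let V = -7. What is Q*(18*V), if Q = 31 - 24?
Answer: -882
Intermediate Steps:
Q = 7
Q*(18*V) = 7*(18*(-7)) = 7*(-126) = -882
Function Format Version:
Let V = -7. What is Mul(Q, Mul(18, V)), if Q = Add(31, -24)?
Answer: -882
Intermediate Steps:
Q = 7
Mul(Q, Mul(18, V)) = Mul(7, Mul(18, -7)) = Mul(7, -126) = -882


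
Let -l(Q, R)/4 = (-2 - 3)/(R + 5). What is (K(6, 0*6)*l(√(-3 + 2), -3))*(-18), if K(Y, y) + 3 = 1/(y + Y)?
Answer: 510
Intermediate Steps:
K(Y, y) = -3 + 1/(Y + y) (K(Y, y) = -3 + 1/(y + Y) = -3 + 1/(Y + y))
l(Q, R) = 20/(5 + R) (l(Q, R) = -4*(-2 - 3)/(R + 5) = -(-20)/(5 + R) = 20/(5 + R))
(K(6, 0*6)*l(√(-3 + 2), -3))*(-18) = (((1 - 3*6 - 0*6)/(6 + 0*6))*(20/(5 - 3)))*(-18) = (((1 - 18 - 3*0)/(6 + 0))*(20/2))*(-18) = (((1 - 18 + 0)/6)*(20*(½)))*(-18) = (((⅙)*(-17))*10)*(-18) = -17/6*10*(-18) = -85/3*(-18) = 510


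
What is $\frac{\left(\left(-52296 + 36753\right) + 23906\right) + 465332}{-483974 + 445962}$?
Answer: $- \frac{473695}{38012} \approx -12.462$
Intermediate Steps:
$\frac{\left(\left(-52296 + 36753\right) + 23906\right) + 465332}{-483974 + 445962} = \frac{\left(-15543 + 23906\right) + 465332}{-38012} = \left(8363 + 465332\right) \left(- \frac{1}{38012}\right) = 473695 \left(- \frac{1}{38012}\right) = - \frac{473695}{38012}$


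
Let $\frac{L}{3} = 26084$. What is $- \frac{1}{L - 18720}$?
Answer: $- \frac{1}{59532} \approx -1.6798 \cdot 10^{-5}$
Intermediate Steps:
$L = 78252$ ($L = 3 \cdot 26084 = 78252$)
$- \frac{1}{L - 18720} = - \frac{1}{78252 - 18720} = - \frac{1}{59532}$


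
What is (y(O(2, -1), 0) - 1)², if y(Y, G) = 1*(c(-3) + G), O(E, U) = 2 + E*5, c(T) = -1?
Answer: 4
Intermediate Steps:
O(E, U) = 2 + 5*E
y(Y, G) = -1 + G (y(Y, G) = 1*(-1 + G) = -1 + G)
(y(O(2, -1), 0) - 1)² = ((-1 + 0) - 1)² = (-1 - 1)² = (-2)² = 4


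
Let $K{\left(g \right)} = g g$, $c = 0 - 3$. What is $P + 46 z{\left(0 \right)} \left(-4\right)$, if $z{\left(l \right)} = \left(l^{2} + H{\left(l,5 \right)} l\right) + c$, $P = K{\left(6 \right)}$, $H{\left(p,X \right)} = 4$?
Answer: $588$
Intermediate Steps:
$c = -3$
$K{\left(g \right)} = g^{2}$
$P = 36$ ($P = 6^{2} = 36$)
$z{\left(l \right)} = -3 + l^{2} + 4 l$ ($z{\left(l \right)} = \left(l^{2} + 4 l\right) - 3 = -3 + l^{2} + 4 l$)
$P + 46 z{\left(0 \right)} \left(-4\right) = 36 + 46 \left(-3 + 0^{2} + 4 \cdot 0\right) \left(-4\right) = 36 + 46 \left(-3 + 0 + 0\right) \left(-4\right) = 36 + 46 \left(\left(-3\right) \left(-4\right)\right) = 36 + 46 \cdot 12 = 36 + 552 = 588$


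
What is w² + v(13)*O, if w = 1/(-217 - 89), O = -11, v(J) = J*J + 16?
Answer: -190549259/93636 ≈ -2035.0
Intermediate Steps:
v(J) = 16 + J² (v(J) = J² + 16 = 16 + J²)
w = -1/306 (w = 1/(-306) = -1/306 ≈ -0.0032680)
w² + v(13)*O = (-1/306)² + (16 + 13²)*(-11) = 1/93636 + (16 + 169)*(-11) = 1/93636 + 185*(-11) = 1/93636 - 2035 = -190549259/93636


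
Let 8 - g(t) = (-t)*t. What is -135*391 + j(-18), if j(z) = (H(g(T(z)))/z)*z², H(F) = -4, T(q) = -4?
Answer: -52713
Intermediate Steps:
g(t) = 8 + t² (g(t) = 8 - (-t)*t = 8 - (-1)*t² = 8 + t²)
j(z) = -4*z (j(z) = (-4/z)*z² = -4*z)
-135*391 + j(-18) = -135*391 - 4*(-18) = -52785 + 72 = -52713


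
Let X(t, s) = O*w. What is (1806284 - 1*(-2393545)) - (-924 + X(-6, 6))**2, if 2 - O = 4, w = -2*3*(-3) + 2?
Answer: 3270533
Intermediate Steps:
w = 20 (w = -6*(-3) + 2 = 18 + 2 = 20)
O = -2 (O = 2 - 1*4 = 2 - 4 = -2)
X(t, s) = -40 (X(t, s) = -2*20 = -40)
(1806284 - 1*(-2393545)) - (-924 + X(-6, 6))**2 = (1806284 - 1*(-2393545)) - (-924 - 40)**2 = (1806284 + 2393545) - 1*(-964)**2 = 4199829 - 1*929296 = 4199829 - 929296 = 3270533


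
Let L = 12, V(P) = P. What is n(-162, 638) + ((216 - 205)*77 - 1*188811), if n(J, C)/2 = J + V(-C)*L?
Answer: -203600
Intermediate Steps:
n(J, C) = -24*C + 2*J (n(J, C) = 2*(J - C*12) = 2*(J - 12*C) = -24*C + 2*J)
n(-162, 638) + ((216 - 205)*77 - 1*188811) = (-24*638 + 2*(-162)) + ((216 - 205)*77 - 1*188811) = (-15312 - 324) + (11*77 - 188811) = -15636 + (847 - 188811) = -15636 - 187964 = -203600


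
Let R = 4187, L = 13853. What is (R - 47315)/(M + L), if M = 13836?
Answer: -43128/27689 ≈ -1.5576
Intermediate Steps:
(R - 47315)/(M + L) = (4187 - 47315)/(13836 + 13853) = -43128/27689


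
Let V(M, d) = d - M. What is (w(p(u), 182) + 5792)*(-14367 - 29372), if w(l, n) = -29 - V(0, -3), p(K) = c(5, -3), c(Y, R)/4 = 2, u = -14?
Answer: -252199074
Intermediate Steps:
c(Y, R) = 8 (c(Y, R) = 4*2 = 8)
p(K) = 8
w(l, n) = -26 (w(l, n) = -29 - (-3 - 1*0) = -29 - (-3 + 0) = -29 - 1*(-3) = -29 + 3 = -26)
(w(p(u), 182) + 5792)*(-14367 - 29372) = (-26 + 5792)*(-14367 - 29372) = 5766*(-43739) = -252199074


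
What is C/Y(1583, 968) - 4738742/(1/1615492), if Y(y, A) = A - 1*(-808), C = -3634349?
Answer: -13595990032564013/1776 ≈ -7.6554e+12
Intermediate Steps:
Y(y, A) = 808 + A (Y(y, A) = A + 808 = 808 + A)
C/Y(1583, 968) - 4738742/(1/1615492) = -3634349/(808 + 968) - 4738742/(1/1615492) = -3634349/1776 - 4738742/1/1615492 = -3634349*1/1776 - 4738742*1615492 = -3634349/1776 - 7655399791064 = -13595990032564013/1776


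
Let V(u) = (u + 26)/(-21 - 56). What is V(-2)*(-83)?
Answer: 1992/77 ≈ 25.870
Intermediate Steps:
V(u) = -26/77 - u/77 (V(u) = (26 + u)/(-77) = (26 + u)*(-1/77) = -26/77 - u/77)
V(-2)*(-83) = (-26/77 - 1/77*(-2))*(-83) = (-26/77 + 2/77)*(-83) = -24/77*(-83) = 1992/77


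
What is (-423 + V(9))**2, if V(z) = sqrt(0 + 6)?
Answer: (423 - sqrt(6))**2 ≈ 1.7686e+5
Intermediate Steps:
V(z) = sqrt(6)
(-423 + V(9))**2 = (-423 + sqrt(6))**2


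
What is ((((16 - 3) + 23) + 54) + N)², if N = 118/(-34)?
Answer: 2163841/289 ≈ 7487.3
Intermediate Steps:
N = -59/17 (N = 118*(-1/34) = -59/17 ≈ -3.4706)
((((16 - 3) + 23) + 54) + N)² = ((((16 - 3) + 23) + 54) - 59/17)² = (((13 + 23) + 54) - 59/17)² = ((36 + 54) - 59/17)² = (90 - 59/17)² = (1471/17)² = 2163841/289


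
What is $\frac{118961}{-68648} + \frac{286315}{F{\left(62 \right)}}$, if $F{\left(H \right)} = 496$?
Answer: $\frac{2449493433}{4256176} \approx 575.51$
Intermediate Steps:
$\frac{118961}{-68648} + \frac{286315}{F{\left(62 \right)}} = \frac{118961}{-68648} + \frac{286315}{496} = 118961 \left(- \frac{1}{68648}\right) + 286315 \cdot \frac{1}{496} = - \frac{118961}{68648} + \frac{286315}{496} = \frac{2449493433}{4256176}$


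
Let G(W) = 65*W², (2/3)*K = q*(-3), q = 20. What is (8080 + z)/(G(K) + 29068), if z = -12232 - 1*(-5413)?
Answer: 97/42736 ≈ 0.0022697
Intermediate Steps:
K = -90 (K = 3*(20*(-3))/2 = (3/2)*(-60) = -90)
z = -6819 (z = -12232 + 5413 = -6819)
(8080 + z)/(G(K) + 29068) = (8080 - 6819)/(65*(-90)² + 29068) = 1261/(65*8100 + 29068) = 1261/(526500 + 29068) = 1261/555568 = 1261*(1/555568) = 97/42736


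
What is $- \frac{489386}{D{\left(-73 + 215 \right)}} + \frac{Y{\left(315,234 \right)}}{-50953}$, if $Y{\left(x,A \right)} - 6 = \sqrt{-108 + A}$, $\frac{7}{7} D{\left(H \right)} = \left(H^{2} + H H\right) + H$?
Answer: $- \frac{12467963839}{1031033955} - \frac{3 \sqrt{14}}{50953} \approx -12.093$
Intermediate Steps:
$D{\left(H \right)} = H + 2 H^{2}$ ($D{\left(H \right)} = \left(H^{2} + H H\right) + H = \left(H^{2} + H^{2}\right) + H = 2 H^{2} + H = H + 2 H^{2}$)
$Y{\left(x,A \right)} = 6 + \sqrt{-108 + A}$
$- \frac{489386}{D{\left(-73 + 215 \right)}} + \frac{Y{\left(315,234 \right)}}{-50953} = - \frac{489386}{\left(-73 + 215\right) \left(1 + 2 \left(-73 + 215\right)\right)} + \frac{6 + \sqrt{-108 + 234}}{-50953} = - \frac{489386}{142 \left(1 + 2 \cdot 142\right)} + \left(6 + \sqrt{126}\right) \left(- \frac{1}{50953}\right) = - \frac{489386}{142 \left(1 + 284\right)} + \left(6 + 3 \sqrt{14}\right) \left(- \frac{1}{50953}\right) = - \frac{489386}{142 \cdot 285} - \left(\frac{6}{50953} + \frac{3 \sqrt{14}}{50953}\right) = - \frac{489386}{40470} - \left(\frac{6}{50953} + \frac{3 \sqrt{14}}{50953}\right) = \left(-489386\right) \frac{1}{40470} - \left(\frac{6}{50953} + \frac{3 \sqrt{14}}{50953}\right) = - \frac{244693}{20235} - \left(\frac{6}{50953} + \frac{3 \sqrt{14}}{50953}\right) = - \frac{12467963839}{1031033955} - \frac{3 \sqrt{14}}{50953}$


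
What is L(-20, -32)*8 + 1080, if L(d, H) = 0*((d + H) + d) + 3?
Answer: 1104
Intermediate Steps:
L(d, H) = 3 (L(d, H) = 0*((H + d) + d) + 3 = 0*(H + 2*d) + 3 = 0 + 3 = 3)
L(-20, -32)*8 + 1080 = 3*8 + 1080 = 24 + 1080 = 1104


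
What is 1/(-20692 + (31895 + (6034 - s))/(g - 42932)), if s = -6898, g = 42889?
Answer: -43/934583 ≈ -4.6010e-5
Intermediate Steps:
1/(-20692 + (31895 + (6034 - s))/(g - 42932)) = 1/(-20692 + (31895 + (6034 - 1*(-6898)))/(42889 - 42932)) = 1/(-20692 + (31895 + (6034 + 6898))/(-43)) = 1/(-20692 + (31895 + 12932)*(-1/43)) = 1/(-20692 + 44827*(-1/43)) = 1/(-20692 - 44827/43) = 1/(-934583/43) = -43/934583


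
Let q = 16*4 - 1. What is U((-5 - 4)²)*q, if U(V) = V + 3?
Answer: 5292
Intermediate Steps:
U(V) = 3 + V
q = 63 (q = 64 - 1 = 63)
U((-5 - 4)²)*q = (3 + (-5 - 4)²)*63 = (3 + (-9)²)*63 = (3 + 81)*63 = 84*63 = 5292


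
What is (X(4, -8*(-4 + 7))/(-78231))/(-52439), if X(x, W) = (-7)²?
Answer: 49/4102355409 ≈ 1.1944e-8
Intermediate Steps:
X(x, W) = 49
(X(4, -8*(-4 + 7))/(-78231))/(-52439) = (49/(-78231))/(-52439) = (49*(-1/78231))*(-1/52439) = -49/78231*(-1/52439) = 49/4102355409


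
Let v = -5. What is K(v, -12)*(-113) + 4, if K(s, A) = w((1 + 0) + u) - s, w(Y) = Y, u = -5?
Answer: -109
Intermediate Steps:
K(s, A) = -4 - s (K(s, A) = ((1 + 0) - 5) - s = (1 - 5) - s = -4 - s)
K(v, -12)*(-113) + 4 = (-4 - 1*(-5))*(-113) + 4 = (-4 + 5)*(-113) + 4 = 1*(-113) + 4 = -113 + 4 = -109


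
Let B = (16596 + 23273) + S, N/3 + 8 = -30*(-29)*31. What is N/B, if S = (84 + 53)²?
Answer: 13481/9773 ≈ 1.3794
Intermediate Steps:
S = 18769 (S = 137² = 18769)
N = 80886 (N = -24 + 3*(-30*(-29)*31) = -24 + 3*(870*31) = -24 + 3*26970 = -24 + 80910 = 80886)
B = 58638 (B = (16596 + 23273) + 18769 = 39869 + 18769 = 58638)
N/B = 80886/58638 = 80886*(1/58638) = 13481/9773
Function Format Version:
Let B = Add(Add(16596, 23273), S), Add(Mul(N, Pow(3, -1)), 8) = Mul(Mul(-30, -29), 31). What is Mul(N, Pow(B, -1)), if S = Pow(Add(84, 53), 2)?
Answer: Rational(13481, 9773) ≈ 1.3794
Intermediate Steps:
S = 18769 (S = Pow(137, 2) = 18769)
N = 80886 (N = Add(-24, Mul(3, Mul(Mul(-30, -29), 31))) = Add(-24, Mul(3, Mul(870, 31))) = Add(-24, Mul(3, 26970)) = Add(-24, 80910) = 80886)
B = 58638 (B = Add(Add(16596, 23273), 18769) = Add(39869, 18769) = 58638)
Mul(N, Pow(B, -1)) = Mul(80886, Pow(58638, -1)) = Mul(80886, Rational(1, 58638)) = Rational(13481, 9773)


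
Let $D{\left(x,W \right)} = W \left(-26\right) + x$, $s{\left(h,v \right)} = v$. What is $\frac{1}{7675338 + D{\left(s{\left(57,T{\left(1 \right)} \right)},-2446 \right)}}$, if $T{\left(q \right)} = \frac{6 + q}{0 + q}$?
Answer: $\frac{1}{7738941} \approx 1.2922 \cdot 10^{-7}$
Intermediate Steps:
$T{\left(q \right)} = \frac{6 + q}{q}$
$D{\left(x,W \right)} = x - 26 W$ ($D{\left(x,W \right)} = - 26 W + x = x - 26 W$)
$\frac{1}{7675338 + D{\left(s{\left(57,T{\left(1 \right)} \right)},-2446 \right)}} = \frac{1}{7675338 + \left(\frac{6 + 1}{1} - -63596\right)} = \frac{1}{7675338 + \left(1 \cdot 7 + 63596\right)} = \frac{1}{7675338 + \left(7 + 63596\right)} = \frac{1}{7675338 + 63603} = \frac{1}{7738941}$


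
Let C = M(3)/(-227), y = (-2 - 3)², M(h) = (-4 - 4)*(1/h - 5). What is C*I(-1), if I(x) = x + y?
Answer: -896/227 ≈ -3.9471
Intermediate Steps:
M(h) = 40 - 8/h (M(h) = -8*(-5 + 1/h) = 40 - 8/h)
y = 25 (y = (-5)² = 25)
I(x) = 25 + x (I(x) = x + 25 = 25 + x)
C = -112/681 (C = (40 - 8/3)/(-227) = (40 - 8*⅓)*(-1/227) = (40 - 8/3)*(-1/227) = (112/3)*(-1/227) = -112/681 ≈ -0.16446)
C*I(-1) = -112*(25 - 1)/681 = -112/681*24 = -896/227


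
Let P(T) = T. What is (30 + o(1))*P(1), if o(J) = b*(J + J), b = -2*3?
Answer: 18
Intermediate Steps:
b = -6
o(J) = -12*J (o(J) = -6*(J + J) = -12*J)
(30 + o(1))*P(1) = (30 - 12*1)*1 = (30 - 12)*1 = 18*1 = 18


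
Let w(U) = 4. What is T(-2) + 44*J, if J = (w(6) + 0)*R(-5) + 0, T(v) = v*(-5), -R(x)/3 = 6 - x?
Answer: -5798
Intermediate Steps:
R(x) = -18 + 3*x (R(x) = -3*(6 - x) = -18 + 3*x)
T(v) = -5*v
J = -132 (J = (4 + 0)*(-18 + 3*(-5)) + 0 = 4*(-18 - 15) + 0 = 4*(-33) + 0 = -132 + 0 = -132)
T(-2) + 44*J = -5*(-2) + 44*(-132) = 10 - 5808 = -5798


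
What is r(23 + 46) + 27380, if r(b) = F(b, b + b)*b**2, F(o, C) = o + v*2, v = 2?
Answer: 374933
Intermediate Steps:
F(o, C) = 4 + o (F(o, C) = o + 2*2 = o + 4 = 4 + o)
r(b) = b**2*(4 + b) (r(b) = (4 + b)*b**2 = b**2*(4 + b))
r(23 + 46) + 27380 = (23 + 46)**2*(4 + (23 + 46)) + 27380 = 69**2*(4 + 69) + 27380 = 4761*73 + 27380 = 347553 + 27380 = 374933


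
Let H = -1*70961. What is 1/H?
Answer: -1/70961 ≈ -1.4092e-5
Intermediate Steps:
H = -70961
1/H = 1/(-70961) = -1/70961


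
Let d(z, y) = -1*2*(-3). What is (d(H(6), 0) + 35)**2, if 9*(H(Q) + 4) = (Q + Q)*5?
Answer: 1681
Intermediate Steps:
H(Q) = -4 + 10*Q/9 (H(Q) = -4 + ((Q + Q)*5)/9 = -4 + ((2*Q)*5)/9 = -4 + (10*Q)/9 = -4 + 10*Q/9)
d(z, y) = 6 (d(z, y) = -2*(-3) = 6)
(d(H(6), 0) + 35)**2 = (6 + 35)**2 = 41**2 = 1681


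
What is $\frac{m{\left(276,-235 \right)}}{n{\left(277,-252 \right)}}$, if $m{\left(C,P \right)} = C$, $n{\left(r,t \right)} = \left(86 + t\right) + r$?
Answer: $\frac{92}{37} \approx 2.4865$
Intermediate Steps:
$n{\left(r,t \right)} = 86 + r + t$
$\frac{m{\left(276,-235 \right)}}{n{\left(277,-252 \right)}} = \frac{276}{86 + 277 - 252} = \frac{276}{111} = 276 \cdot \frac{1}{111} = \frac{92}{37}$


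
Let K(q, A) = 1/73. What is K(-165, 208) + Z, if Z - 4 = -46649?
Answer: -3405084/73 ≈ -46645.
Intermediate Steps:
K(q, A) = 1/73
Z = -46645 (Z = 4 - 46649 = -46645)
K(-165, 208) + Z = 1/73 - 46645 = -3405084/73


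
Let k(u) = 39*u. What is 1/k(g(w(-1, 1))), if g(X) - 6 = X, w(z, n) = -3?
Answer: 1/117 ≈ 0.0085470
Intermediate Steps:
g(X) = 6 + X
1/k(g(w(-1, 1))) = 1/(39*(6 - 3)) = 1/(39*3) = 1/117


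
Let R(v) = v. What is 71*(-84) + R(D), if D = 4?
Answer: -5960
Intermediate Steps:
71*(-84) + R(D) = 71*(-84) + 4 = -5964 + 4 = -5960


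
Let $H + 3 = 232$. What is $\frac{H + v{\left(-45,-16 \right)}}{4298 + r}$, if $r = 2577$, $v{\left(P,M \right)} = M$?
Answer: $\frac{213}{6875} \approx 0.030982$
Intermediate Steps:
$H = 229$ ($H = -3 + 232 = 229$)
$\frac{H + v{\left(-45,-16 \right)}}{4298 + r} = \frac{229 - 16}{4298 + 2577} = \frac{213}{6875}$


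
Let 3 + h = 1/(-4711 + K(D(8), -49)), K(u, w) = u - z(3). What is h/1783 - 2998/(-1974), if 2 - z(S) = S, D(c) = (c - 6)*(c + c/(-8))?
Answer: 12537173189/8264119416 ≈ 1.5171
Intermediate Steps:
D(c) = 7*c*(-6 + c)/8 (D(c) = (-6 + c)*(c + c*(-1/8)) = (-6 + c)*(c - c/8) = (-6 + c)*(7*c/8) = 7*c*(-6 + c)/8)
z(S) = 2 - S
K(u, w) = 1 + u (K(u, w) = u - (2 - 1*3) = u - (2 - 3) = u - 1*(-1) = u + 1 = 1 + u)
h = -14089/4696 (h = -3 + 1/(-4711 + (1 + (7/8)*8*(-6 + 8))) = -3 + 1/(-4711 + (1 + (7/8)*8*2)) = -3 + 1/(-4711 + (1 + 14)) = -3 + 1/(-4711 + 15) = -3 + 1/(-4696) = -3 - 1/4696 = -14089/4696 ≈ -3.0002)
h/1783 - 2998/(-1974) = -14089/4696/1783 - 2998/(-1974) = -14089/4696*1/1783 - 2998*(-1/1974) = -14089/8372968 + 1499/987 = 12537173189/8264119416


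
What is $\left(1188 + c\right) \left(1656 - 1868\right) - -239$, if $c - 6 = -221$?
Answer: $-206037$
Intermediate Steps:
$c = -215$ ($c = 6 - 221 = -215$)
$\left(1188 + c\right) \left(1656 - 1868\right) - -239 = \left(1188 - 215\right) \left(1656 - 1868\right) - -239 = 973 \left(-212\right) + 239 = -206276 + 239 = -206037$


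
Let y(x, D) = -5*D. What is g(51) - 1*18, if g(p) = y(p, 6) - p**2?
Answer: -2649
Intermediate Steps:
g(p) = -30 - p**2 (g(p) = -5*6 - p**2 = -30 - p**2)
g(51) - 1*18 = (-30 - 1*51**2) - 1*18 = (-30 - 1*2601) - 18 = (-30 - 2601) - 18 = -2631 - 18 = -2649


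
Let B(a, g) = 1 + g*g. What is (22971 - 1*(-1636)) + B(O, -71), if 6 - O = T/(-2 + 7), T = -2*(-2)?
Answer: 29649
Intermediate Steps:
T = 4
O = 26/5 (O = 6 - 4/(-2 + 7) = 6 - 4/5 = 26/5 ≈ 5.2000)
B(a, g) = 1 + g**2
(22971 - 1*(-1636)) + B(O, -71) = (22971 - 1*(-1636)) + (1 + (-71)**2) = (22971 + 1636) + (1 + 5041) = 24607 + 5042 = 29649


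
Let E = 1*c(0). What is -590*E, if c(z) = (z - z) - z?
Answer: 0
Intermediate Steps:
c(z) = -z (c(z) = 0 - z = -z)
E = 0 (E = 1*(-1*0) = 1*0 = 0)
-590*E = -590*0 = 0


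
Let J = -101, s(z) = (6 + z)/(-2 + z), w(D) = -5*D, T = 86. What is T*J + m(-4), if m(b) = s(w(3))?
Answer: -147653/17 ≈ -8685.5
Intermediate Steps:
s(z) = (6 + z)/(-2 + z)
m(b) = 9/17 (m(b) = (6 - 5*3)/(-2 - 5*3) = (6 - 15)/(-2 - 15) = -9/(-17) = -1/17*(-9) = 9/17)
T*J + m(-4) = 86*(-101) + 9/17 = -8686 + 9/17 = -147653/17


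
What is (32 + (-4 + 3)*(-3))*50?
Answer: 1750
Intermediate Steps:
(32 + (-4 + 3)*(-3))*50 = (32 - 1*(-3))*50 = (32 + 3)*50 = 35*50 = 1750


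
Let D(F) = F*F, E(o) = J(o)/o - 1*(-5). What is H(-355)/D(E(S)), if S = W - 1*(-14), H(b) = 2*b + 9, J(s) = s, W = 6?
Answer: -701/36 ≈ -19.472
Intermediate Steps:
H(b) = 9 + 2*b
S = 20 (S = 6 - 1*(-14) = 6 + 14 = 20)
E(o) = 6 (E(o) = o/o - 1*(-5) = 1 + 5 = 6)
D(F) = F**2
H(-355)/D(E(S)) = (9 + 2*(-355))/(6**2) = (9 - 710)/36 = -701*1/36 = -701/36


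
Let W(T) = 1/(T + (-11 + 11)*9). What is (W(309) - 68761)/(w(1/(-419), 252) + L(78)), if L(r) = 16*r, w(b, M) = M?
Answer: -5311787/115875 ≈ -45.841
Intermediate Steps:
W(T) = 1/T (W(T) = 1/(T + 0*9) = 1/(T + 0) = 1/T)
(W(309) - 68761)/(w(1/(-419), 252) + L(78)) = (1/309 - 68761)/(252 + 16*78) = (1/309 - 68761)/(252 + 1248) = -21247148/309/1500 = -21247148/309*1/1500 = -5311787/115875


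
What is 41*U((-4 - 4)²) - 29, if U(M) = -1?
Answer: -70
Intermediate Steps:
41*U((-4 - 4)²) - 29 = 41*(-1) - 29 = -41 - 29 = -70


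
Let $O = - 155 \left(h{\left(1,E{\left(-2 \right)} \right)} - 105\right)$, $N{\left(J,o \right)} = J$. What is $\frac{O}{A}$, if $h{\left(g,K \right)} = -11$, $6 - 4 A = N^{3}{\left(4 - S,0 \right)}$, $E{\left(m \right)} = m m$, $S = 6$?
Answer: $\frac{35960}{7} \approx 5137.1$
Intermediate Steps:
$E{\left(m \right)} = m^{2}$
$A = \frac{7}{2}$ ($A = \frac{3}{2} - \frac{\left(4 - 6\right)^{3}}{4} = \frac{3}{2} - \frac{\left(-2\right)^{3}}{4} = \frac{3}{2} - -2 = \frac{3}{2} + 2 = \frac{7}{2} \approx 3.5$)
$O = 17980$ ($O = - 155 \left(-11 - 105\right) = \left(-155\right) \left(-116\right) = 17980$)
$\frac{O}{A} = \frac{17980}{\frac{7}{2}} = 17980 \cdot \frac{2}{7} = \frac{35960}{7}$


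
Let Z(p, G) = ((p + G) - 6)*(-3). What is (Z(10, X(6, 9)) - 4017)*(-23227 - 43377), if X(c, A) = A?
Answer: 270145824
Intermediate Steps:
Z(p, G) = 18 - 3*G - 3*p (Z(p, G) = ((G + p) - 6)*(-3) = (-6 + G + p)*(-3) = 18 - 3*G - 3*p)
(Z(10, X(6, 9)) - 4017)*(-23227 - 43377) = ((18 - 3*9 - 3*10) - 4017)*(-23227 - 43377) = ((18 - 27 - 30) - 4017)*(-66604) = (-39 - 4017)*(-66604) = -4056*(-66604) = 270145824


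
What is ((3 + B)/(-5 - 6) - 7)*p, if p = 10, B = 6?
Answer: -860/11 ≈ -78.182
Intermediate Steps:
((3 + B)/(-5 - 6) - 7)*p = ((3 + 6)/(-5 - 6) - 7)*10 = (9/(-11) - 7)*10 = (9*(-1/11) - 7)*10 = (-9/11 - 7)*10 = -86/11*10 = -860/11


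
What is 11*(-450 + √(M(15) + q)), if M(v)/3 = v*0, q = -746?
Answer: -4950 + 11*I*√746 ≈ -4950.0 + 300.44*I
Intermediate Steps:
M(v) = 0 (M(v) = 3*(v*0) = 3*0 = 0)
11*(-450 + √(M(15) + q)) = 11*(-450 + √(0 - 746)) = 11*(-450 + √(-746)) = 11*(-450 + I*√746) = -4950 + 11*I*√746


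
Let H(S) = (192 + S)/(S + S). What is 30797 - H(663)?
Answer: 13611989/442 ≈ 30796.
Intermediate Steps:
H(S) = (192 + S)/(2*S) (H(S) = (192 + S)/((2*S)) = (192 + S)*(1/(2*S)) = (192 + S)/(2*S))
30797 - H(663) = 30797 - (192 + 663)/(2*663) = 30797 - 855/(2*663) = 30797 - 1*285/442 = 30797 - 285/442 = 13611989/442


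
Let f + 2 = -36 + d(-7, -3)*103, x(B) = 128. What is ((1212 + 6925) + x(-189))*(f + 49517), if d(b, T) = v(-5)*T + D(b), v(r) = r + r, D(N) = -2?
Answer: 432780195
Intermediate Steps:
v(r) = 2*r
d(b, T) = -2 - 10*T (d(b, T) = (2*(-5))*T - 2 = -10*T - 2 = -2 - 10*T)
f = 2846 (f = -2 + (-36 + (-2 - 10*(-3))*103) = -2 + (-36 + (-2 + 30)*103) = -2 + (-36 + 28*103) = -2 + (-36 + 2884) = -2 + 2848 = 2846)
((1212 + 6925) + x(-189))*(f + 49517) = ((1212 + 6925) + 128)*(2846 + 49517) = (8137 + 128)*52363 = 8265*52363 = 432780195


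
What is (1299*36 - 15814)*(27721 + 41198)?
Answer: 2133043050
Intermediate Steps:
(1299*36 - 15814)*(27721 + 41198) = (46764 - 15814)*68919 = 30950*68919 = 2133043050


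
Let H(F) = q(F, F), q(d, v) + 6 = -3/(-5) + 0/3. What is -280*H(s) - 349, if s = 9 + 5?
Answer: 1163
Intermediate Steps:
s = 14
q(d, v) = -27/5 (q(d, v) = -6 + (-3/(-5) + 0/3) = -6 + (-3*(-⅕) + 0*(⅓)) = -6 + (⅗ + 0) = -6 + ⅗ = -27/5)
H(F) = -27/5
-280*H(s) - 349 = -280*(-27/5) - 349 = 1512 - 349 = 1163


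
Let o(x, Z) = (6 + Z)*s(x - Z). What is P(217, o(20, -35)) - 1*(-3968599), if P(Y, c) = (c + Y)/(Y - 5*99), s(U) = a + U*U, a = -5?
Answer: 1103357885/278 ≈ 3.9689e+6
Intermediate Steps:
s(U) = -5 + U**2 (s(U) = -5 + U*U = -5 + U**2)
o(x, Z) = (-5 + (x - Z)**2)*(6 + Z) (o(x, Z) = (6 + Z)*(-5 + (x - Z)**2) = (-5 + (x - Z)**2)*(6 + Z))
P(Y, c) = (Y + c)/(-495 + Y) (P(Y, c) = (Y + c)/(Y - 495) = (Y + c)/(-495 + Y))
P(217, o(20, -35)) - 1*(-3968599) = (217 + (-5 + (-35 - 1*20)**2)*(6 - 35))/(-495 + 217) - 1*(-3968599) = (217 + (-5 + (-35 - 20)**2)*(-29))/(-278) + 3968599 = -(217 + (-5 + (-55)**2)*(-29))/278 + 3968599 = -(217 + (-5 + 3025)*(-29))/278 + 3968599 = -(217 + 3020*(-29))/278 + 3968599 = -(217 - 87580)/278 + 3968599 = -1/278*(-87363) + 3968599 = 87363/278 + 3968599 = 1103357885/278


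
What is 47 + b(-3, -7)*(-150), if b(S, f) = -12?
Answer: 1847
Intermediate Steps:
47 + b(-3, -7)*(-150) = 47 - 12*(-150) = 47 + 1800 = 1847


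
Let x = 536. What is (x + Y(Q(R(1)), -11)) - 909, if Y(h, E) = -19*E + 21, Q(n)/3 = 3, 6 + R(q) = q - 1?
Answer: -143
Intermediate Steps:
R(q) = -7 + q (R(q) = -6 + (q - 1) = -6 + (-1 + q) = -7 + q)
Q(n) = 9 (Q(n) = 3*3 = 9)
Y(h, E) = 21 - 19*E
(x + Y(Q(R(1)), -11)) - 909 = (536 + (21 - 19*(-11))) - 909 = (536 + (21 + 209)) - 909 = (536 + 230) - 909 = 766 - 909 = -143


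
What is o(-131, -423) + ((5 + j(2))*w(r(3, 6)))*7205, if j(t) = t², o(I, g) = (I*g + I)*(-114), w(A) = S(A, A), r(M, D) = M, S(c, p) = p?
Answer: -6107613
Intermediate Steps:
w(A) = A
o(I, g) = -114*I - 114*I*g (o(I, g) = (I + I*g)*(-114) = -114*I - 114*I*g)
o(-131, -423) + ((5 + j(2))*w(r(3, 6)))*7205 = -114*(-131)*(1 - 423) + ((5 + 2²)*3)*7205 = -114*(-131)*(-422) + ((5 + 4)*3)*7205 = -6302148 + (9*3)*7205 = -6302148 + 27*7205 = -6302148 + 194535 = -6107613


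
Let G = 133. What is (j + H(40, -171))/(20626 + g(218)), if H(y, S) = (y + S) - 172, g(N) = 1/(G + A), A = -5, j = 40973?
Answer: 5205760/2640129 ≈ 1.9718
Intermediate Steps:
g(N) = 1/128 (g(N) = 1/(133 - 5) = 1/128)
H(y, S) = -172 + S + y (H(y, S) = (S + y) - 172 = -172 + S + y)
(j + H(40, -171))/(20626 + g(218)) = (40973 + (-172 - 171 + 40))/(20626 + 1/128) = (40973 - 303)/(2640129/128) = 40670*(128/2640129) = 5205760/2640129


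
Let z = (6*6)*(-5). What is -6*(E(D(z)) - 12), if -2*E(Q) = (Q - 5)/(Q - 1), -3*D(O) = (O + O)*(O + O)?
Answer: 3240087/43201 ≈ 75.000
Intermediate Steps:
z = -180 (z = 36*(-5) = -180)
D(O) = -4*O²/3 (D(O) = -(O + O)*(O + O)/3 = -2*O*2*O/3 = -4*O²/3)
E(Q) = -(-5 + Q)/(2*(-1 + Q)) (E(Q) = -(Q - 5)/(2*(Q - 1)) = -(-5 + Q)/(2*(-1 + Q)))
-6*(E(D(z)) - 12) = -6*((5 - (-4)*(-180)²/3)/(2*(-1 - 4/3*(-180)²)) - 12) = -6*((5 - (-4)*32400/3)/(2*(-1 - 4/3*32400)) - 12) = -6*((5 - 1*(-43200))/(2*(-1 - 43200)) - 12) = -6*((½)*(5 + 43200)/(-43201) - 12) = -6*((½)*(-1/43201)*43205 - 12) = -6*(-43205/86402 - 12) = -6*(-1080029/86402) = 3240087/43201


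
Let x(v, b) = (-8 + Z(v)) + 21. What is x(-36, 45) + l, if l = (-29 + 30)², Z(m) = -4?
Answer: 10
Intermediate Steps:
x(v, b) = 9 (x(v, b) = (-8 - 4) + 21 = -12 + 21 = 9)
l = 1 (l = 1² = 1)
x(-36, 45) + l = 9 + 1 = 10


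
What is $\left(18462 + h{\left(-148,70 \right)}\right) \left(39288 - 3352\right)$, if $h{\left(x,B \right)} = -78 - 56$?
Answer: $658635008$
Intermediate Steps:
$h{\left(x,B \right)} = -134$
$\left(18462 + h{\left(-148,70 \right)}\right) \left(39288 - 3352\right) = \left(18462 - 134\right) \left(39288 - 3352\right) = 18328 \cdot 35936 = 658635008$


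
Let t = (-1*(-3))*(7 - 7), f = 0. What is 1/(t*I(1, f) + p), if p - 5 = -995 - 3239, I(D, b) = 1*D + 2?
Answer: -1/4229 ≈ -0.00023646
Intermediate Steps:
I(D, b) = 2 + D (I(D, b) = D + 2 = 2 + D)
p = -4229 (p = 5 + (-995 - 3239) = 5 - 4234 = -4229)
t = 0 (t = 3*0 = 0)
1/(t*I(1, f) + p) = 1/(0*(2 + 1) - 4229) = 1/(0*3 - 4229) = 1/(0 - 4229) = 1/(-4229) = -1/4229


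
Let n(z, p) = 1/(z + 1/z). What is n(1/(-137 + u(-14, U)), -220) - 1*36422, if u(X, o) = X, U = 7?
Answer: -830494595/22802 ≈ -36422.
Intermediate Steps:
n(1/(-137 + u(-14, U)), -220) - 1*36422 = 1/((-137 - 14)*(1 + (1/(-137 - 14))²)) - 1*36422 = 1/((-151)*(1 + (1/(-151))²)) - 36422 = -1/(151*(1 + (-1/151)²)) - 36422 = -1/(151*(1 + 1/22801)) - 36422 = -1/(151*22802/22801) - 36422 = -1/151*22801/22802 - 36422 = -151/22802 - 36422 = -830494595/22802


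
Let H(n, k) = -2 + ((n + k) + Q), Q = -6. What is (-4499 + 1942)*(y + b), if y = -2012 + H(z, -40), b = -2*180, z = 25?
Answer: 6124015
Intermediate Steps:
H(n, k) = -8 + k + n (H(n, k) = -2 + ((n + k) - 6) = -2 + ((k + n) - 6) = -2 + (-6 + k + n) = -8 + k + n)
b = -360
y = -2035 (y = -2012 + (-8 - 40 + 25) = -2012 - 23 = -2035)
(-4499 + 1942)*(y + b) = (-4499 + 1942)*(-2035 - 360) = -2557*(-2395) = 6124015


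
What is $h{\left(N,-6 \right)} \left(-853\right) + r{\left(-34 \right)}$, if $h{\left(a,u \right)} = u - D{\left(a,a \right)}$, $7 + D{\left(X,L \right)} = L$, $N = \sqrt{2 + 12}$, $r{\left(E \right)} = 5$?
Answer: $-848 + 853 \sqrt{14} \approx 2343.6$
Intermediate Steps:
$N = \sqrt{14} \approx 3.7417$
$D{\left(X,L \right)} = -7 + L$
$h{\left(a,u \right)} = 7 + u - a$ ($h{\left(a,u \right)} = u - \left(-7 + a\right) = 7 + u - a$)
$h{\left(N,-6 \right)} \left(-853\right) + r{\left(-34 \right)} = \left(7 - 6 - \sqrt{14}\right) \left(-853\right) + 5 = \left(1 - \sqrt{14}\right) \left(-853\right) + 5 = \left(-853 + 853 \sqrt{14}\right) + 5 = -848 + 853 \sqrt{14}$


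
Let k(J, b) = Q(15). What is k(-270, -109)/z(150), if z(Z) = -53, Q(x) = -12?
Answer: 12/53 ≈ 0.22642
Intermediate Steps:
k(J, b) = -12
k(-270, -109)/z(150) = -12/(-53) = -12*(-1/53) = 12/53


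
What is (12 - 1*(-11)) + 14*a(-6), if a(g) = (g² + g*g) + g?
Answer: 947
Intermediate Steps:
a(g) = g + 2*g² (a(g) = (g² + g²) + g = 2*g² + g = g + 2*g²)
(12 - 1*(-11)) + 14*a(-6) = (12 - 1*(-11)) + 14*(-6*(1 + 2*(-6))) = (12 + 11) + 14*(-6*(1 - 12)) = 23 + 14*(-6*(-11)) = 23 + 14*66 = 23 + 924 = 947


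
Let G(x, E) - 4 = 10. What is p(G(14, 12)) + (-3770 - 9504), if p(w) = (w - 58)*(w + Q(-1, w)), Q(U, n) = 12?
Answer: -14418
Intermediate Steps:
G(x, E) = 14 (G(x, E) = 4 + 10 = 14)
p(w) = (-58 + w)*(12 + w) (p(w) = (w - 58)*(w + 12) = (-58 + w)*(12 + w))
p(G(14, 12)) + (-3770 - 9504) = (-696 + 14² - 46*14) + (-3770 - 9504) = (-696 + 196 - 644) - 13274 = -1144 - 13274 = -14418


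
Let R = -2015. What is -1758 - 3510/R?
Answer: -54444/31 ≈ -1756.3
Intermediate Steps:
-1758 - 3510/R = -1758 - 3510/(-2015) = -1758 - 3510*(-1)/2015 = -1758 - 1*(-54/31) = -1758 + 54/31 = -54444/31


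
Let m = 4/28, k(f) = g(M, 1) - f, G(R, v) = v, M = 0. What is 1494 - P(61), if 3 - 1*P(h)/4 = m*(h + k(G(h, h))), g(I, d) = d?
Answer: 10378/7 ≈ 1482.6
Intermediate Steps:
k(f) = 1 - f
m = ⅐ (m = 4*(1/28) = ⅐ ≈ 0.14286)
P(h) = 80/7 (P(h) = 12 - 4*(h + (1 - h))/7 = 12 - 4/7 = 80/7)
1494 - P(61) = 1494 - 1*80/7 = 1494 - 80/7 = 10378/7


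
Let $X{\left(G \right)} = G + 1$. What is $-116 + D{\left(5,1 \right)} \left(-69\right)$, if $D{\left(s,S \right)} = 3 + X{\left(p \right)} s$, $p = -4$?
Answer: $712$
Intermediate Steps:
$X{\left(G \right)} = 1 + G$
$D{\left(s,S \right)} = 3 - 3 s$ ($D{\left(s,S \right)} = 3 + \left(1 - 4\right) s = 3 - 3 s$)
$-116 + D{\left(5,1 \right)} \left(-69\right) = -116 + \left(3 - 15\right) \left(-69\right) = -116 - -828 = -116 + 828 = 712$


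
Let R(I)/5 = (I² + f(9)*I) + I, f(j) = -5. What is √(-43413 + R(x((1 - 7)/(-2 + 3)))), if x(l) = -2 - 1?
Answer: 6*I*√1203 ≈ 208.11*I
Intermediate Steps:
x(l) = -3
R(I) = -20*I + 5*I² (R(I) = 5*((I² - 5*I) + I) = 5*(I² - 4*I) = -20*I + 5*I²)
√(-43413 + R(x((1 - 7)/(-2 + 3)))) = √(-43413 + 5*(-3)*(-4 - 3)) = √(-43413 + 5*(-3)*(-7)) = √(-43413 + 105) = √(-43308) = 6*I*√1203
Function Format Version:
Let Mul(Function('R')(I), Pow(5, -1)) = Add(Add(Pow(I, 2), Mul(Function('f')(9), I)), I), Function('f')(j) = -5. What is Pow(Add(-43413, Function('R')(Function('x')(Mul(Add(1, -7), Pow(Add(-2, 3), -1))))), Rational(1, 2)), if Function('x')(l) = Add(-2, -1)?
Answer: Mul(6, I, Pow(1203, Rational(1, 2))) ≈ Mul(208.11, I)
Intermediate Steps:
Function('x')(l) = -3
Function('R')(I) = Add(Mul(-20, I), Mul(5, Pow(I, 2))) (Function('R')(I) = Mul(5, Add(Add(Pow(I, 2), Mul(-5, I)), I)) = Mul(5, Add(Pow(I, 2), Mul(-4, I))) = Add(Mul(-20, I), Mul(5, Pow(I, 2))))
Pow(Add(-43413, Function('R')(Function('x')(Mul(Add(1, -7), Pow(Add(-2, 3), -1))))), Rational(1, 2)) = Pow(Add(-43413, Mul(5, -3, Add(-4, -3))), Rational(1, 2)) = Pow(Add(-43413, Mul(5, -3, -7)), Rational(1, 2)) = Pow(Add(-43413, 105), Rational(1, 2)) = Pow(-43308, Rational(1, 2)) = Mul(6, I, Pow(1203, Rational(1, 2)))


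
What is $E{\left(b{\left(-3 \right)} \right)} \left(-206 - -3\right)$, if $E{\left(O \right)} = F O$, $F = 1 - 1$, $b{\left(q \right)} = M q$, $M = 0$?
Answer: $0$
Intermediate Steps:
$b{\left(q \right)} = 0$ ($b{\left(q \right)} = 0 q = 0$)
$F = 0$ ($F = 1 - 1 = 0$)
$E{\left(O \right)} = 0$ ($E{\left(O \right)} = 0 O = 0$)
$E{\left(b{\left(-3 \right)} \right)} \left(-206 - -3\right) = 0 \left(-206 - -3\right) = 0 \left(-206 + 3\right) = 0 \left(-203\right) = 0$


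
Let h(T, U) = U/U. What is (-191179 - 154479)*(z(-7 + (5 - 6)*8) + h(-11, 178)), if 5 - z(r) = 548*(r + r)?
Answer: -5684691468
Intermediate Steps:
h(T, U) = 1
z(r) = 5 - 1096*r (z(r) = 5 - 548*(r + r) = 5 - 548*2*r = 5 - 1096*r)
(-191179 - 154479)*(z(-7 + (5 - 6)*8) + h(-11, 178)) = (-191179 - 154479)*((5 - 1096*(-7 + (5 - 6)*8)) + 1) = -345658*((5 - 1096*(-7 - 1*8)) + 1) = -345658*((5 - 1096*(-7 - 8)) + 1) = -345658*((5 - 1096*(-15)) + 1) = -345658*((5 + 16440) + 1) = -345658*(16445 + 1) = -345658*16446 = -5684691468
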